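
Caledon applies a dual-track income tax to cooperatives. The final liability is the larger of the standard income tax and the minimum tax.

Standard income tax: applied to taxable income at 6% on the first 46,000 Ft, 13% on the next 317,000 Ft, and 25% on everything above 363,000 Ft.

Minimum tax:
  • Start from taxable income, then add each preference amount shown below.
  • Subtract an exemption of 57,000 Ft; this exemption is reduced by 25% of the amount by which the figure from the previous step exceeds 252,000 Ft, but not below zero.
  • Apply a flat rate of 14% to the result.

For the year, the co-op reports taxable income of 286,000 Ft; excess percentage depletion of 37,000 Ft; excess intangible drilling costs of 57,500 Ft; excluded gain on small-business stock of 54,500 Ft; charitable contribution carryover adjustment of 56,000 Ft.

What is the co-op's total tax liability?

Standard income tax:
  46,000 Ft × 6% = 2,760 Ft
  240,000 Ft × 13% = 31,200 Ft
  → 33,960 Ft

Minimum tax:
  Adjusted income: 286,000 Ft + 37,000 Ft + 57,500 Ft + 54,500 Ft + 56,000 Ft = 491,000 Ft
  Exemption: 25% × (491,000 Ft − 252,000 Ft) = 59,750 Ft ≥ 57,000 Ft, so the exemption is fully phased out
  Base: 491,000 Ft − 0 Ft = 491,000 Ft
  491,000 Ft × 14% = 68,740 Ft

68,740 Ft > 33,960 Ft, so the minimum tax is the binding amount.

68,740 Ft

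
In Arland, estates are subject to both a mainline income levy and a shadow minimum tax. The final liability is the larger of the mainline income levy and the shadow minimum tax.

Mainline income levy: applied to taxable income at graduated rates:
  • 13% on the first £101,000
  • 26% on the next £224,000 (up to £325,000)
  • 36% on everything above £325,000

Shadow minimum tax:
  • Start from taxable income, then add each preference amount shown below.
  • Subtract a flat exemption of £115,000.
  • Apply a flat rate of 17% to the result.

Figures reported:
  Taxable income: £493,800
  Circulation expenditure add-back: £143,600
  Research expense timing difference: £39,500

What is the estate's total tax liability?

£132,138

Mainline income levy:
  £101,000 × 13% = £13,130
  £224,000 × 26% = £58,240
  £168,800 × 36% = £60,768
  → £132,138

Shadow minimum tax:
  Adjusted income: £493,800 + £143,600 + £39,500 = £676,900
  Less exemption £115,000 → base £561,900
  £561,900 × 17% = £95,523

£132,138 > £95,523, so the mainline income levy governs.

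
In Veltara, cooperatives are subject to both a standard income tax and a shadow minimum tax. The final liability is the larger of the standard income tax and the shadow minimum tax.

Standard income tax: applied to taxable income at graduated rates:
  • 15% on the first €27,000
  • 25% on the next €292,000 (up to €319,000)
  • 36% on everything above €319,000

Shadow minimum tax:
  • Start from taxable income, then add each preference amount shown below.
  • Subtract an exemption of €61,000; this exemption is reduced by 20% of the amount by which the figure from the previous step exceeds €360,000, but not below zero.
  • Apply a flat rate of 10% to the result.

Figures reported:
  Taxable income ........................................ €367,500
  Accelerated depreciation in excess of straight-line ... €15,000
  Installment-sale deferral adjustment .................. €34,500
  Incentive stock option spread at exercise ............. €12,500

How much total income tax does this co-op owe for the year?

Shadow minimum tax:
  Adjusted income: €367,500 + €15,000 + €34,500 + €12,500 = €429,500
  Exemption: €61,000 − 20% × (€429,500 − €360,000) = €61,000 − €13,900 = €47,100
  Base: €429,500 − €47,100 = €382,400
  €382,400 × 10% = €38,240

Standard income tax:
  €27,000 × 15% = €4,050
  €292,000 × 25% = €73,000
  €48,500 × 36% = €17,460
  → €94,510

€94,510 > €38,240, so the standard income tax governs.

€94,510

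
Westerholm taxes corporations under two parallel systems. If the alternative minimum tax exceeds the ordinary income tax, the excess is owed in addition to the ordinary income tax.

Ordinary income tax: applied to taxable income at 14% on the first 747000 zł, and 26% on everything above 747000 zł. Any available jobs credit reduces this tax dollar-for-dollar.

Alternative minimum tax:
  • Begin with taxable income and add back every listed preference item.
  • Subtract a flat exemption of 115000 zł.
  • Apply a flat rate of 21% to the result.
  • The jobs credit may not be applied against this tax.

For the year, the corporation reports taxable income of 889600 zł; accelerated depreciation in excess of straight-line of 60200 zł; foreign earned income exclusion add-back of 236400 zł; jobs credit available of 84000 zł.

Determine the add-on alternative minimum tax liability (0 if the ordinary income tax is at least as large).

Ordinary income tax:
  747000 zł × 14% = 104580 zł
  142600 zł × 26% = 37076 zł
  → 141656 zł
  Less jobs credit 84000 zł → 57656 zł

Alternative minimum tax:
  Adjusted income: 889600 zł + 60200 zł + 236400 zł = 1186200 zł
  Less exemption 115000 zł → base 1071200 zł
  1071200 zł × 21% = 224952 zł

Excess of alternative minimum tax over ordinary income tax: 224952 zł − 57656 zł = 167296 zł.

167296 zł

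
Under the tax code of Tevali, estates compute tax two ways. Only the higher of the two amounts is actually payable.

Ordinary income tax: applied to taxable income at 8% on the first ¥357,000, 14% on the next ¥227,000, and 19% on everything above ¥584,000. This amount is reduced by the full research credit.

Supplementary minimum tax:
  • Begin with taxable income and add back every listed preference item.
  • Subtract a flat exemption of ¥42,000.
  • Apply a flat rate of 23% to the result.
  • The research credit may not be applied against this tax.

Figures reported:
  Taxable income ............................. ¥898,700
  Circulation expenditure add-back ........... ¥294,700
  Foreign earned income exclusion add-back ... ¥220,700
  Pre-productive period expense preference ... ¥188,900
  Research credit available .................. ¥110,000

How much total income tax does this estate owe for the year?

¥359,030

Supplementary minimum tax:
  Adjusted income: ¥898,700 + ¥294,700 + ¥220,700 + ¥188,900 = ¥1,603,000
  Less exemption ¥42,000 → base ¥1,561,000
  ¥1,561,000 × 23% = ¥359,030

Ordinary income tax:
  ¥357,000 × 8% = ¥28,560
  ¥227,000 × 14% = ¥31,780
  ¥314,700 × 19% = ¥59,793
  → ¥120,133
  Less research credit ¥110,000 → ¥10,133

¥359,030 > ¥10,133, so the supplementary minimum tax is the binding amount.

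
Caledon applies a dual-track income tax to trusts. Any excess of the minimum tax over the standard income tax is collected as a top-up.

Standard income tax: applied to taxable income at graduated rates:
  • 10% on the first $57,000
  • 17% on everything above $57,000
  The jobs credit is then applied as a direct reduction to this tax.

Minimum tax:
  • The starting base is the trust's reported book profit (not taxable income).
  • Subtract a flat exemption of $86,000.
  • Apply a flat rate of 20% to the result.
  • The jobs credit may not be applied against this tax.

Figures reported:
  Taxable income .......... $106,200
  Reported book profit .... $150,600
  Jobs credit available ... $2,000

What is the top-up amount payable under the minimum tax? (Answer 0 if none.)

$856

Minimum tax:
  Base (reported book profit): $150,600
  Less exemption $86,000 → base $64,600
  $64,600 × 20% = $12,920

Standard income tax:
  $57,000 × 10% = $5,700
  $49,200 × 17% = $8,364
  → $14,064
  Less jobs credit $2,000 → $12,064

Excess of minimum tax over standard income tax: $12,920 − $12,064 = $856.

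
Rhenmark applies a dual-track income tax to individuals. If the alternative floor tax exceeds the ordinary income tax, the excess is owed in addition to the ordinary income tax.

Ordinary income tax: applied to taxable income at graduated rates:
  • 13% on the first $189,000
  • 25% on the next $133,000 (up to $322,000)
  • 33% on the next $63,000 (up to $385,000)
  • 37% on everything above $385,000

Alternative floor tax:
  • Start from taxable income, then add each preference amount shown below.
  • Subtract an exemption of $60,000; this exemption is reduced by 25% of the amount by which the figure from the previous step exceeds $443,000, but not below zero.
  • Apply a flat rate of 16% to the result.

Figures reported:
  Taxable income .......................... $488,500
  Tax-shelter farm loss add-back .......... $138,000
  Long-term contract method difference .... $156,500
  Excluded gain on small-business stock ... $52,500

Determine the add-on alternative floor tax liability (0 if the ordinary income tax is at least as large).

Ordinary income tax:
  $189,000 × 13% = $24,570
  $133,000 × 25% = $33,250
  $63,000 × 33% = $20,790
  $103,500 × 37% = $38,295
  → $116,905

Alternative floor tax:
  Adjusted income: $488,500 + $138,000 + $156,500 + $52,500 = $835,500
  Exemption: 25% × ($835,500 − $443,000) = $98,125 ≥ $60,000, so the exemption is fully phased out
  Base: $835,500 − $0 = $835,500
  $835,500 × 16% = $133,680

Excess of alternative floor tax over ordinary income tax: $133,680 − $116,905 = $16,775.

$16,775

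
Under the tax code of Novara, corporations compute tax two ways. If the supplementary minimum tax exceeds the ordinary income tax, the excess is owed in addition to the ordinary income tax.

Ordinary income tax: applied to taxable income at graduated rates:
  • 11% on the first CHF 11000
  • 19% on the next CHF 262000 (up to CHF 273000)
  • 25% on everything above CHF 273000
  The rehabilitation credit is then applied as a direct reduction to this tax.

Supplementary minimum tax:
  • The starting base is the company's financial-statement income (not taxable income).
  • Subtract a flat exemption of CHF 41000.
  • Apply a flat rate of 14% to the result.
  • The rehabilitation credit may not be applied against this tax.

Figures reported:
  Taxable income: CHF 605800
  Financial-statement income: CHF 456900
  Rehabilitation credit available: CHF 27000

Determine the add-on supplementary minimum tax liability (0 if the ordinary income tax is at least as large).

CHF 0

Ordinary income tax:
  CHF 11000 × 11% = CHF 1210
  CHF 262000 × 19% = CHF 49780
  CHF 332800 × 25% = CHF 83200
  → CHF 134190
  Less rehabilitation credit CHF 27000 → CHF 107190

Supplementary minimum tax:
  Base (financial-statement income): CHF 456900
  Less exemption CHF 41000 → base CHF 415900
  CHF 415900 × 14% = CHF 58226

CHF 58226 ≤ CHF 107190, so no add-on is due.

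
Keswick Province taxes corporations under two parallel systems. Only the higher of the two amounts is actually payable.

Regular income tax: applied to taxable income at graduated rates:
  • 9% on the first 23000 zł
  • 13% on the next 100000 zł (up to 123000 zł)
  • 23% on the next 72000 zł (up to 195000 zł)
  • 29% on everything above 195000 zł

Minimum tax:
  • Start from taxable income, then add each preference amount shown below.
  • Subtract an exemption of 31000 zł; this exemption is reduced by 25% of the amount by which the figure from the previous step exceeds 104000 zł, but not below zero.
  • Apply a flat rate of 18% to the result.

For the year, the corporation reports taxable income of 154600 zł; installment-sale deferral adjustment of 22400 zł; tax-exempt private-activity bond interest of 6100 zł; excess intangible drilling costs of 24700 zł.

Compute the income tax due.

36495 zł

Minimum tax:
  Adjusted income: 154600 zł + 22400 zł + 6100 zł + 24700 zł = 207800 zł
  Exemption: 31000 zł − 25% × (207800 zł − 104000 zł) = 31000 zł − 25950 zł = 5050 zł
  Base: 207800 zł − 5050 zł = 202750 zł
  202750 zł × 18% = 36495 zł

Regular income tax:
  23000 zł × 9% = 2070 zł
  100000 zł × 13% = 13000 zł
  31600 zł × 23% = 7268 zł
  → 22338 zł

36495 zł > 22338 zł, so the minimum tax is the binding amount.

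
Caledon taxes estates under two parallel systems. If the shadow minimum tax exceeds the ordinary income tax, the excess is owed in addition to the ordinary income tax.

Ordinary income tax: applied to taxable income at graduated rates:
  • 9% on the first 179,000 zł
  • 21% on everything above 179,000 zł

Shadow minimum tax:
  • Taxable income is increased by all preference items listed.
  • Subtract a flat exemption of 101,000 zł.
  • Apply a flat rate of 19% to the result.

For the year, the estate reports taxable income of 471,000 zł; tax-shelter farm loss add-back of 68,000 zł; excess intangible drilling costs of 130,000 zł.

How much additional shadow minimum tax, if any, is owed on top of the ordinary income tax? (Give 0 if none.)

30,490 zł

Ordinary income tax:
  179,000 zł × 9% = 16,110 zł
  292,000 zł × 21% = 61,320 zł
  → 77,430 zł

Shadow minimum tax:
  Adjusted income: 471,000 zł + 68,000 zł + 130,000 zł = 669,000 zł
  Less exemption 101,000 zł → base 568,000 zł
  568,000 zł × 19% = 107,920 zł

Excess of shadow minimum tax over ordinary income tax: 107,920 zł − 77,430 zł = 30,490 zł.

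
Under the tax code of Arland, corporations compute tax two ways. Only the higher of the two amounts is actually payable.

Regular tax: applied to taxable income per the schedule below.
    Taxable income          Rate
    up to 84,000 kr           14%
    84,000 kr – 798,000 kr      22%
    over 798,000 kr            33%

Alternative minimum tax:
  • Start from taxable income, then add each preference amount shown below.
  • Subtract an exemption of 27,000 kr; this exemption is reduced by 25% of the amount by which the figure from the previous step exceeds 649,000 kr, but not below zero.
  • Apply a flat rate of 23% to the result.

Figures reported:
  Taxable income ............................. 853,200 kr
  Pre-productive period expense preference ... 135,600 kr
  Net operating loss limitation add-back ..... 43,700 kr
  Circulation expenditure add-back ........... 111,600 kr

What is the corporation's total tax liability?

Regular tax:
  84,000 kr × 14% = 11,760 kr
  714,000 kr × 22% = 157,080 kr
  55,200 kr × 33% = 18,216 kr
  → 187,056 kr

Alternative minimum tax:
  Adjusted income: 853,200 kr + 135,600 kr + 43,700 kr + 111,600 kr = 1,144,100 kr
  Exemption: 25% × (1,144,100 kr − 649,000 kr) = 123,775 kr ≥ 27,000 kr, so the exemption is fully phased out
  Base: 1,144,100 kr − 0 kr = 1,144,100 kr
  1,144,100 kr × 23% = 263,143 kr

263,143 kr > 187,056 kr, so the alternative minimum tax is the binding amount.

263,143 kr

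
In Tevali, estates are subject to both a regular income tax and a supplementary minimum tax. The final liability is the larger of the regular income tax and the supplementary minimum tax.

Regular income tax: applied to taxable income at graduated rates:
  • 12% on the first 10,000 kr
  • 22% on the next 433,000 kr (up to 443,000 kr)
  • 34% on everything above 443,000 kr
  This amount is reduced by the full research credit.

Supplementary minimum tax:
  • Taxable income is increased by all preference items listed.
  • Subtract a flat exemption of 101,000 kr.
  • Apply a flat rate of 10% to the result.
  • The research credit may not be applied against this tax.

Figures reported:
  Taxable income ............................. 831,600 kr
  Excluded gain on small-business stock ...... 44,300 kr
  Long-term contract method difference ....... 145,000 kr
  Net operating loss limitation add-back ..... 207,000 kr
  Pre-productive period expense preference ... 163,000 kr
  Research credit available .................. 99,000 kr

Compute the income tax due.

129,584 kr

Supplementary minimum tax:
  Adjusted income: 831,600 kr + 44,300 kr + 145,000 kr + 207,000 kr + 163,000 kr = 1,390,900 kr
  Less exemption 101,000 kr → base 1,289,900 kr
  1,289,900 kr × 10% = 128,990 kr

Regular income tax:
  10,000 kr × 12% = 1,200 kr
  433,000 kr × 22% = 95,260 kr
  388,600 kr × 34% = 132,124 kr
  → 228,584 kr
  Less research credit 99,000 kr → 129,584 kr

129,584 kr > 128,990 kr, so the regular income tax governs.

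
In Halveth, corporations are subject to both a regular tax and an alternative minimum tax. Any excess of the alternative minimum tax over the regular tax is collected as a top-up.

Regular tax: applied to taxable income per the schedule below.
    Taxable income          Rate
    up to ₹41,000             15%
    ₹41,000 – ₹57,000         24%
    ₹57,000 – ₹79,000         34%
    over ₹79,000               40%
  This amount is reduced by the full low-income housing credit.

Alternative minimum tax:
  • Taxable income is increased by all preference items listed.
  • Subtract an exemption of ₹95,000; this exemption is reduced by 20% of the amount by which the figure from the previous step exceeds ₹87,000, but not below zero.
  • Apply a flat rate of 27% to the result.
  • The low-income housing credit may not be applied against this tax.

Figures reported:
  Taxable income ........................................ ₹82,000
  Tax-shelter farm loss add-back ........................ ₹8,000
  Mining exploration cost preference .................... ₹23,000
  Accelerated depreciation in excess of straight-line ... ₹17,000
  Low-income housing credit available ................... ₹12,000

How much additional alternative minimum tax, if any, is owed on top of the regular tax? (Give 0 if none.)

₹5,102

Alternative minimum tax:
  Adjusted income: ₹82,000 + ₹8,000 + ₹23,000 + ₹17,000 = ₹130,000
  Exemption: ₹95,000 − 20% × (₹130,000 − ₹87,000) = ₹95,000 − ₹8,600 = ₹86,400
  Base: ₹130,000 − ₹86,400 = ₹43,600
  ₹43,600 × 27% = ₹11,772

Regular tax:
  ₹41,000 × 15% = ₹6,150
  ₹16,000 × 24% = ₹3,840
  ₹22,000 × 34% = ₹7,480
  ₹3,000 × 40% = ₹1,200
  → ₹18,670
  Less low-income housing credit ₹12,000 → ₹6,670

Excess of alternative minimum tax over regular tax: ₹11,772 − ₹6,670 = ₹5,102.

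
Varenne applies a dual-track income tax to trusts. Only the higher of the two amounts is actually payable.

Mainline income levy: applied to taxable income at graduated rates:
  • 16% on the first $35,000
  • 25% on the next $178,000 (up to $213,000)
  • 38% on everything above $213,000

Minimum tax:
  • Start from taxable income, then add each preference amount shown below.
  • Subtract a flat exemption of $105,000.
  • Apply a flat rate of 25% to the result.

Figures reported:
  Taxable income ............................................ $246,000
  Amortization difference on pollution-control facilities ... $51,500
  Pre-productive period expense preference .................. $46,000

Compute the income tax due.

$62,640

Mainline income levy:
  $35,000 × 16% = $5,600
  $178,000 × 25% = $44,500
  $33,000 × 38% = $12,540
  → $62,640

Minimum tax:
  Adjusted income: $246,000 + $51,500 + $46,000 = $343,500
  Less exemption $105,000 → base $238,500
  $238,500 × 25% = $59,625

$62,640 > $59,625, so the mainline income levy governs.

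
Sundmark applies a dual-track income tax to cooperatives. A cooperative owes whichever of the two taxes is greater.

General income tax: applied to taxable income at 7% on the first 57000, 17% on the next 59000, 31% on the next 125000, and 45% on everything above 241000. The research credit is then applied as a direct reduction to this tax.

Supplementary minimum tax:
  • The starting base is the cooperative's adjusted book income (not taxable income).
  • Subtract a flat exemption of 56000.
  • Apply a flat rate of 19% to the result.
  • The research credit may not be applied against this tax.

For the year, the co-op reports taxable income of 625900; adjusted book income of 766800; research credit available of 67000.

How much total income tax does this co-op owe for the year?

158975

Supplementary minimum tax:
  Base (adjusted book income): 766800
  Less exemption 56000 → base 710800
  710800 × 19% = 135052

General income tax:
  57000 × 7% = 3990
  59000 × 17% = 10030
  125000 × 31% = 38750
  384900 × 45% = 173205
  → 225975
  Less research credit 67000 → 158975

158975 > 135052, so the general income tax governs.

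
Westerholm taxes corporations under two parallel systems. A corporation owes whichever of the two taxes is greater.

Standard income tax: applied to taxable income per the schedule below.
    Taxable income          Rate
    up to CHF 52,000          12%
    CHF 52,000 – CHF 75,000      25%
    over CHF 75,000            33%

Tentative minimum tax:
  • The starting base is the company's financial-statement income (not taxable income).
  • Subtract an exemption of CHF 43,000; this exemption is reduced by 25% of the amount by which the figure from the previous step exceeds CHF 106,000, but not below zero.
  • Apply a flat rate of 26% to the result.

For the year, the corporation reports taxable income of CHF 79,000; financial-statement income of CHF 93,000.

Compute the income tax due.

Tentative minimum tax:
  Base (financial-statement income): CHF 93,000
  Exemption: CHF 93,000 ≤ CHF 106,000, so full CHF 43,000 applies
  Base: CHF 93,000 − CHF 43,000 = CHF 50,000
  CHF 50,000 × 26% = CHF 13,000

Standard income tax:
  CHF 52,000 × 12% = CHF 6,240
  CHF 23,000 × 25% = CHF 5,750
  CHF 4,000 × 33% = CHF 1,320
  → CHF 13,310

CHF 13,310 > CHF 13,000, so the standard income tax governs.

CHF 13,310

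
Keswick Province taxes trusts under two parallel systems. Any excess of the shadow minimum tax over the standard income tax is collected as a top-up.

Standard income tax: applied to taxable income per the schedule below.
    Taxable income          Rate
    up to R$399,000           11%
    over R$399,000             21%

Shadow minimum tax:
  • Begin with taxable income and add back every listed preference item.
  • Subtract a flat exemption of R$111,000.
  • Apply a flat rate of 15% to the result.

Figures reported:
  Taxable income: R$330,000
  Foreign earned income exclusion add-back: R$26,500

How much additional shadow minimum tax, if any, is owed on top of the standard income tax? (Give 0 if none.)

Shadow minimum tax:
  Adjusted income: R$330,000 + R$26,500 = R$356,500
  Less exemption R$111,000 → base R$245,500
  R$245,500 × 15% = R$36,825

Standard income tax:
  R$330,000 × 11% = R$36,300

Excess of shadow minimum tax over standard income tax: R$36,825 − R$36,300 = R$525.

R$525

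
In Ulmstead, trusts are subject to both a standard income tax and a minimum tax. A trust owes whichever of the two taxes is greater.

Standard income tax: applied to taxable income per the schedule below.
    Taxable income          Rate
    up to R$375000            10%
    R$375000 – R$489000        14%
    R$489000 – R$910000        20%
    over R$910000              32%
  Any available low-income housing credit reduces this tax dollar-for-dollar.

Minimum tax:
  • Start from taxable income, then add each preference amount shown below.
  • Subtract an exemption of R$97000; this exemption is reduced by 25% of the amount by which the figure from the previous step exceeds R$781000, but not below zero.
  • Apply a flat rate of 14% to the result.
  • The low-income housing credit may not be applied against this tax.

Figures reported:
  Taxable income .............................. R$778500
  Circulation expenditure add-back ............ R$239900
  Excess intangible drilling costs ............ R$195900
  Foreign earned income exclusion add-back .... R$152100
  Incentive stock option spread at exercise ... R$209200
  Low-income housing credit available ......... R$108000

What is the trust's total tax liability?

Minimum tax:
  Adjusted income: R$778500 + R$239900 + R$195900 + R$152100 + R$209200 = R$1575600
  Exemption: 25% × (R$1575600 − R$781000) = R$198650 ≥ R$97000, so the exemption is fully phased out
  Base: R$1575600 − R$0 = R$1575600
  R$1575600 × 14% = R$220584

Standard income tax:
  R$375000 × 10% = R$37500
  R$114000 × 14% = R$15960
  R$289500 × 20% = R$57900
  → R$111360
  Less low-income housing credit R$108000 → R$3360

R$220584 > R$3360, so the minimum tax is the binding amount.

R$220584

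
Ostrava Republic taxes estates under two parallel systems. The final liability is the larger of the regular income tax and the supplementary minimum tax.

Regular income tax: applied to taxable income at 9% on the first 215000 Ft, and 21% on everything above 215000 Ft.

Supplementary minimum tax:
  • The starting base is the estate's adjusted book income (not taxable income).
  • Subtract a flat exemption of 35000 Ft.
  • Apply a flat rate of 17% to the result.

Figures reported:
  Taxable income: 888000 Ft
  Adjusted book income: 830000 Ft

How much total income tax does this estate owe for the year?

160680 Ft

Supplementary minimum tax:
  Base (adjusted book income): 830000 Ft
  Less exemption 35000 Ft → base 795000 Ft
  795000 Ft × 17% = 135150 Ft

Regular income tax:
  215000 Ft × 9% = 19350 Ft
  673000 Ft × 21% = 141330 Ft
  → 160680 Ft

160680 Ft > 135150 Ft, so the regular income tax governs.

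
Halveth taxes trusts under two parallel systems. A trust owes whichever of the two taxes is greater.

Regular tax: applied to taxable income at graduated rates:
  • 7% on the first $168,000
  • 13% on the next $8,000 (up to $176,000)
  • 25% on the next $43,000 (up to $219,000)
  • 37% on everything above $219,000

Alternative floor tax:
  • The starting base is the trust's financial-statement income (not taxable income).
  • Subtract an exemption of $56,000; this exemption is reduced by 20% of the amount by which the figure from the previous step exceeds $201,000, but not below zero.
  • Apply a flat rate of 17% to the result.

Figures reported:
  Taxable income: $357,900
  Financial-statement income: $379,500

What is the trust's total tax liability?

$74,943

Regular tax:
  $168,000 × 7% = $11,760
  $8,000 × 13% = $1,040
  $43,000 × 25% = $10,750
  $138,900 × 37% = $51,393
  → $74,943

Alternative floor tax:
  Base (financial-statement income): $379,500
  Exemption: $56,000 − 20% × ($379,500 − $201,000) = $56,000 − $35,700 = $20,300
  Base: $379,500 − $20,300 = $359,200
  $359,200 × 17% = $61,064

$74,943 > $61,064, so the regular tax governs.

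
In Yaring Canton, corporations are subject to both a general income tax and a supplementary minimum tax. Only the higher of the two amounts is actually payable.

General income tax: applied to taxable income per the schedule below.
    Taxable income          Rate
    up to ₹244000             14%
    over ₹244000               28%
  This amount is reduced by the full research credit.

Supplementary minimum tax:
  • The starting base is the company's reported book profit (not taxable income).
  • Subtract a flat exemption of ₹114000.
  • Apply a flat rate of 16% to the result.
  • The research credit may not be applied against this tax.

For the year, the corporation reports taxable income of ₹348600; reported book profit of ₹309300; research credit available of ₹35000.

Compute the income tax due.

₹31248

Supplementary minimum tax:
  Base (reported book profit): ₹309300
  Less exemption ₹114000 → base ₹195300
  ₹195300 × 16% = ₹31248

General income tax:
  ₹244000 × 14% = ₹34160
  ₹104600 × 28% = ₹29288
  → ₹63448
  Less research credit ₹35000 → ₹28448

₹31248 > ₹28448, so the supplementary minimum tax is the binding amount.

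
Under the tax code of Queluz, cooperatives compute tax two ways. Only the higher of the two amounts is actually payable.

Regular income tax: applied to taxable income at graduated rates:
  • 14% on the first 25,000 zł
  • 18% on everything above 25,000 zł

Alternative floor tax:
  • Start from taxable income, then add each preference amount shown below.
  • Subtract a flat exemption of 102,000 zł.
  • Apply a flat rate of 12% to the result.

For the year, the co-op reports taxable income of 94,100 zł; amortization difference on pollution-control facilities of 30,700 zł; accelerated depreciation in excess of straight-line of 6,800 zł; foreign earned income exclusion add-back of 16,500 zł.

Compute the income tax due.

Alternative floor tax:
  Adjusted income: 94,100 zł + 30,700 zł + 6,800 zł + 16,500 zł = 148,100 zł
  Less exemption 102,000 zł → base 46,100 zł
  46,100 zł × 12% = 5,532 zł

Regular income tax:
  25,000 zł × 14% = 3,500 zł
  69,100 zł × 18% = 12,438 zł
  → 15,938 zł

15,938 zł > 5,532 zł, so the regular income tax governs.

15,938 zł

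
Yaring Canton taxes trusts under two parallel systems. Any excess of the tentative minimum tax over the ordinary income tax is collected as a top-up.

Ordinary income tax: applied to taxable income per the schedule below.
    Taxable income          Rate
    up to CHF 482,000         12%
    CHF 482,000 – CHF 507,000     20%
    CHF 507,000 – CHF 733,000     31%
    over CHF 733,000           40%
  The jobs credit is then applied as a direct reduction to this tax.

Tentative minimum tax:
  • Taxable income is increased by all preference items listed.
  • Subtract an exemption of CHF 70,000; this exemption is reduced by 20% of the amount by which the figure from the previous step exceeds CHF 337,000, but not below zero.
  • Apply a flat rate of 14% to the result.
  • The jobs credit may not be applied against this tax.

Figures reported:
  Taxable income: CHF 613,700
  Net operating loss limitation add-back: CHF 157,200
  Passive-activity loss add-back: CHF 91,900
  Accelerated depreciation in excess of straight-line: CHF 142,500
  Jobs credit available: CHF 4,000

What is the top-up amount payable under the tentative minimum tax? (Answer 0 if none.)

CHF 48,825

Tentative minimum tax:
  Adjusted income: CHF 613,700 + CHF 157,200 + CHF 91,900 + CHF 142,500 = CHF 1,005,300
  Exemption: 20% × (CHF 1,005,300 − CHF 337,000) = CHF 133,660 ≥ CHF 70,000, so the exemption is fully phased out
  Base: CHF 1,005,300 − CHF 0 = CHF 1,005,300
  CHF 1,005,300 × 14% = CHF 140,742

Ordinary income tax:
  CHF 482,000 × 12% = CHF 57,840
  CHF 25,000 × 20% = CHF 5,000
  CHF 106,700 × 31% = CHF 33,077
  → CHF 95,917
  Less jobs credit CHF 4,000 → CHF 91,917

Excess of tentative minimum tax over ordinary income tax: CHF 140,742 − CHF 91,917 = CHF 48,825.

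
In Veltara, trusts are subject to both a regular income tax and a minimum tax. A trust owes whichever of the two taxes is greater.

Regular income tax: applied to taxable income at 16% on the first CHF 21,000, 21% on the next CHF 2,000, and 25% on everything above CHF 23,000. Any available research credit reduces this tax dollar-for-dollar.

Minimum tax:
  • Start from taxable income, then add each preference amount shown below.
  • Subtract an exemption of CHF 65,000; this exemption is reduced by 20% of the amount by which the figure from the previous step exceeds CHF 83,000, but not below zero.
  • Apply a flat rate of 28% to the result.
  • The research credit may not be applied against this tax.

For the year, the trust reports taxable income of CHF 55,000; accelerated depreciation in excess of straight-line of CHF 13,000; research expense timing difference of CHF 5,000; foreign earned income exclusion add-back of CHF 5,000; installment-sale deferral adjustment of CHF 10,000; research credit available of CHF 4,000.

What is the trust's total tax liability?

Minimum tax:
  Adjusted income: CHF 55,000 + CHF 13,000 + CHF 5,000 + CHF 5,000 + CHF 10,000 = CHF 88,000
  Exemption: CHF 65,000 − 20% × (CHF 88,000 − CHF 83,000) = CHF 65,000 − CHF 1,000 = CHF 64,000
  Base: CHF 88,000 − CHF 64,000 = CHF 24,000
  CHF 24,000 × 28% = CHF 6,720

Regular income tax:
  CHF 21,000 × 16% = CHF 3,360
  CHF 2,000 × 21% = CHF 420
  CHF 32,000 × 25% = CHF 8,000
  → CHF 11,780
  Less research credit CHF 4,000 → CHF 7,780

CHF 7,780 > CHF 6,720, so the regular income tax governs.

CHF 7,780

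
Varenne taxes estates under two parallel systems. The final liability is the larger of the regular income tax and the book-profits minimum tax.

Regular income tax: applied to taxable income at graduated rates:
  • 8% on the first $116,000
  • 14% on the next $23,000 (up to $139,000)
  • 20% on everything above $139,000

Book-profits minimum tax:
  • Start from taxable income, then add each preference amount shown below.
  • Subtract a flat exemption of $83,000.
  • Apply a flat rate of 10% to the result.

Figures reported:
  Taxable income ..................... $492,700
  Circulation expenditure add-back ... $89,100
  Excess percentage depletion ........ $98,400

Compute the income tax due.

$83,240

Book-profits minimum tax:
  Adjusted income: $492,700 + $89,100 + $98,400 = $680,200
  Less exemption $83,000 → base $597,200
  $597,200 × 10% = $59,720

Regular income tax:
  $116,000 × 8% = $9,280
  $23,000 × 14% = $3,220
  $353,700 × 20% = $70,740
  → $83,240

$83,240 > $59,720, so the regular income tax governs.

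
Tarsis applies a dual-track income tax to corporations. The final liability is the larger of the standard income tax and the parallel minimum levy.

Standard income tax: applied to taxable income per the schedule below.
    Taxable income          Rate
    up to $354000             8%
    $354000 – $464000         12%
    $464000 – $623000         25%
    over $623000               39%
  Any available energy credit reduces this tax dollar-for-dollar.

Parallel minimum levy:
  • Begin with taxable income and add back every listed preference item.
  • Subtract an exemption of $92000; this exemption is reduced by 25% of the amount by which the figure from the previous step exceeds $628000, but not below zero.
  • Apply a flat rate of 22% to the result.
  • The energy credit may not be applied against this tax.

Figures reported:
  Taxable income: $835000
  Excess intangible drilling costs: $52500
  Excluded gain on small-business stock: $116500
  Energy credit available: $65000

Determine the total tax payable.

Standard income tax:
  $354000 × 8% = $28320
  $110000 × 12% = $13200
  $159000 × 25% = $39750
  $212000 × 39% = $82680
  → $163950
  Less energy credit $65000 → $98950

Parallel minimum levy:
  Adjusted income: $835000 + $52500 + $116500 = $1004000
  Exemption: 25% × ($1004000 − $628000) = $94000 ≥ $92000, so the exemption is fully phased out
  Base: $1004000 − $0 = $1004000
  $1004000 × 22% = $220880

$220880 > $98950, so the parallel minimum levy is the binding amount.

$220880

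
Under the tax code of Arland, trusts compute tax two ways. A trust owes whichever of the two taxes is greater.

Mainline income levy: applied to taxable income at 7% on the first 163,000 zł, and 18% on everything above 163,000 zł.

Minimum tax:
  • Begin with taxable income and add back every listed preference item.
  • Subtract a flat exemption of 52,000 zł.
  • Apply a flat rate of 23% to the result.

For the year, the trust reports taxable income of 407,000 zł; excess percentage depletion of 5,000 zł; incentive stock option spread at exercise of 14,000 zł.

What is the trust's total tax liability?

86,020 zł

Mainline income levy:
  163,000 zł × 7% = 11,410 zł
  244,000 zł × 18% = 43,920 zł
  → 55,330 zł

Minimum tax:
  Adjusted income: 407,000 zł + 5,000 zł + 14,000 zł = 426,000 zł
  Less exemption 52,000 zł → base 374,000 zł
  374,000 zł × 23% = 86,020 zł

86,020 zł > 55,330 zł, so the minimum tax is the binding amount.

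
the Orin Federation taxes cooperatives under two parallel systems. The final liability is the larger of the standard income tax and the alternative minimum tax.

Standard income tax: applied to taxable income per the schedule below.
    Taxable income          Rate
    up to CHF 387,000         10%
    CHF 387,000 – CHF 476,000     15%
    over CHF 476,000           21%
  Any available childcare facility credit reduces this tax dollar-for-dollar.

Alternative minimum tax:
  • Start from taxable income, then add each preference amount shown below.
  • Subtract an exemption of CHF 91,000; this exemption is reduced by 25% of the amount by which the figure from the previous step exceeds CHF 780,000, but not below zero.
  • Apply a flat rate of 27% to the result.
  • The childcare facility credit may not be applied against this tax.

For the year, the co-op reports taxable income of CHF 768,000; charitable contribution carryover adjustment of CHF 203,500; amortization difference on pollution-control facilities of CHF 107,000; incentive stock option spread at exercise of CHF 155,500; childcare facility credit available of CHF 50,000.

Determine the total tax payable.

CHF 333,180

Standard income tax:
  CHF 387,000 × 10% = CHF 38,700
  CHF 89,000 × 15% = CHF 13,350
  CHF 292,000 × 21% = CHF 61,320
  → CHF 113,370
  Less childcare facility credit CHF 50,000 → CHF 63,370

Alternative minimum tax:
  Adjusted income: CHF 768,000 + CHF 203,500 + CHF 107,000 + CHF 155,500 = CHF 1,234,000
  Exemption: 25% × (CHF 1,234,000 − CHF 780,000) = CHF 113,500 ≥ CHF 91,000, so the exemption is fully phased out
  Base: CHF 1,234,000 − CHF 0 = CHF 1,234,000
  CHF 1,234,000 × 27% = CHF 333,180

CHF 333,180 > CHF 63,370, so the alternative minimum tax is the binding amount.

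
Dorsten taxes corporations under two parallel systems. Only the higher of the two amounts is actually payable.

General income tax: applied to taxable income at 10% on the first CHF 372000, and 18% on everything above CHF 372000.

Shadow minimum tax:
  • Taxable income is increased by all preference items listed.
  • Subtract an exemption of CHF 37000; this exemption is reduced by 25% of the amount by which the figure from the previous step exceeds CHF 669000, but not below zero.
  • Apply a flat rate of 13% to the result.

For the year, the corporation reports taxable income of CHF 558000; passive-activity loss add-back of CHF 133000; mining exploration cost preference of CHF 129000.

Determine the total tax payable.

Shadow minimum tax:
  Adjusted income: CHF 558000 + CHF 133000 + CHF 129000 = CHF 820000
  Exemption: 25% × (CHF 820000 − CHF 669000) = CHF 37750 ≥ CHF 37000, so the exemption is fully phased out
  Base: CHF 820000 − CHF 0 = CHF 820000
  CHF 820000 × 13% = CHF 106600

General income tax:
  CHF 372000 × 10% = CHF 37200
  CHF 186000 × 18% = CHF 33480
  → CHF 70680

CHF 106600 > CHF 70680, so the shadow minimum tax is the binding amount.

CHF 106600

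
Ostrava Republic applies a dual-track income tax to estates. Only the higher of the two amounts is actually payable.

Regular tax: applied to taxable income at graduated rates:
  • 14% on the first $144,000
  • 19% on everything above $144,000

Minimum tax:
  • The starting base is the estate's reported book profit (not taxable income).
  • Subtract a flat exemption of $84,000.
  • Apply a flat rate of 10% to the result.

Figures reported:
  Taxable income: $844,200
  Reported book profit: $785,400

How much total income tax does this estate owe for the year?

Minimum tax:
  Base (reported book profit): $785,400
  Less exemption $84,000 → base $701,400
  $701,400 × 10% = $70,140

Regular tax:
  $144,000 × 14% = $20,160
  $700,200 × 19% = $133,038
  → $153,198

$153,198 > $70,140, so the regular tax governs.

$153,198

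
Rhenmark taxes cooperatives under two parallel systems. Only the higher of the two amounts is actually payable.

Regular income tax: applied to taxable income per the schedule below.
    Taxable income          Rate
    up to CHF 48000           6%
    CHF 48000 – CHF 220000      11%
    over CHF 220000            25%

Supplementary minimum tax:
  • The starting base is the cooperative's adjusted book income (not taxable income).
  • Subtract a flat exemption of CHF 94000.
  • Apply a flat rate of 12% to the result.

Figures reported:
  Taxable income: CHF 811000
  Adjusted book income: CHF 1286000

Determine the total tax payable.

CHF 169550

Regular income tax:
  CHF 48000 × 6% = CHF 2880
  CHF 172000 × 11% = CHF 18920
  CHF 591000 × 25% = CHF 147750
  → CHF 169550

Supplementary minimum tax:
  Base (adjusted book income): CHF 1286000
  Less exemption CHF 94000 → base CHF 1192000
  CHF 1192000 × 12% = CHF 143040

CHF 169550 > CHF 143040, so the regular income tax governs.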